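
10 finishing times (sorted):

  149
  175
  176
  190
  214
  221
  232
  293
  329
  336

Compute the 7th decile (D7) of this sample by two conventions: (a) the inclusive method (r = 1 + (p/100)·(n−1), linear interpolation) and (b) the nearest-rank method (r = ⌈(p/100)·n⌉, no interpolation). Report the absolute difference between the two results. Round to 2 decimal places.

18.30

n = 10.
(a) r = 7.3; between ranks 7 (232) and 8 (293): 250.3.
(b) the nearest-rank method: rank 7 → 232.
|250.3 − 232| = 18.3.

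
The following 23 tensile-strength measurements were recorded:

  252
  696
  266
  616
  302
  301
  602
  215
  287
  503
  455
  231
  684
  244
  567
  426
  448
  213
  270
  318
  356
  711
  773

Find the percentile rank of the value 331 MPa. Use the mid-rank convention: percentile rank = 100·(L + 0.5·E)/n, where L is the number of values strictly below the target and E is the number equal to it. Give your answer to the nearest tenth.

47.8

Sorted: 213, 215, 231, 244, 252, 266, 270, 287, 301, 302, 318, 356, 426, 448, 455, 503, 567, 602, 616, 684, 696, 711, 773.
Count below 331: L = 11; count equal: E = 0; n = 23.
Percentile rank = 100·(11 + 0.5·0)/23 = 100·11/23 = 47.83.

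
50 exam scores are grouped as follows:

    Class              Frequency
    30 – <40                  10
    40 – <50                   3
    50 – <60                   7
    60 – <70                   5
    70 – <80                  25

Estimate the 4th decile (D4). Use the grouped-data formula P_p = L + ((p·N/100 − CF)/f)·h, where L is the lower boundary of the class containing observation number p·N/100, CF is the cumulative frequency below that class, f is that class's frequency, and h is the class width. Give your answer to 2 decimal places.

N = 50; target position k = 40/100 · 50 = 20.
Cumulative frequencies: 10, 13, 20, 25, 50.
Observation 20 falls in the class 50 – <60.
L = 50, CF = 13, f = 7, h = 10.
P40 = 50 + ((20 − 13)/7)·10 = 50 + 10 = 60.

60.00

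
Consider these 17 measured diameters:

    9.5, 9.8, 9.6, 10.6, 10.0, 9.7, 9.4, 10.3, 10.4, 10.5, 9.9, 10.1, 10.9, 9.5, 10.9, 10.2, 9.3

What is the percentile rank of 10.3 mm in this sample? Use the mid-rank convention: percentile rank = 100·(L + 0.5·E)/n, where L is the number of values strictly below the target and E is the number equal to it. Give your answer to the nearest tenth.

67.6

Sorted: 9.3, 9.4, 9.5, 9.5, 9.6, 9.7, 9.8, 9.9, 10.0, 10.1, 10.2, 10.3, 10.4, 10.5, 10.6, 10.9, 10.9.
Count below 10.3: L = 11; count equal: E = 1; n = 17.
Percentile rank = 100·(11 + 0.5·1)/17 = 100·11.5/17 = 67.65.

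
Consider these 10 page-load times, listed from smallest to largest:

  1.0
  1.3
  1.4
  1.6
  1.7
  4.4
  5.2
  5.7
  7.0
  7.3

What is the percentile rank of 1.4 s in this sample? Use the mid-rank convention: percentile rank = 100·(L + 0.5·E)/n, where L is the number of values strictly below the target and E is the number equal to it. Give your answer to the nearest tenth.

Count below 1.4: L = 2; count equal: E = 1; n = 10.
Percentile rank = 100·(2 + 0.5·1)/10 = 100·2.5/10 = 25.

25.0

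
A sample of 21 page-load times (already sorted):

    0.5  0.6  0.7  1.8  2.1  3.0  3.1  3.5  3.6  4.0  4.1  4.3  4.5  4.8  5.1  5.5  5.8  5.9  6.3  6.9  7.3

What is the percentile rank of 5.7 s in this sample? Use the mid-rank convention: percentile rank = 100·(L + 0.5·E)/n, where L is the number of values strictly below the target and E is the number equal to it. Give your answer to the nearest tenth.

Count below 5.7: L = 16; count equal: E = 0; n = 21.
Percentile rank = 100·(16 + 0.5·0)/21 = 100·16/21 = 76.19.

76.2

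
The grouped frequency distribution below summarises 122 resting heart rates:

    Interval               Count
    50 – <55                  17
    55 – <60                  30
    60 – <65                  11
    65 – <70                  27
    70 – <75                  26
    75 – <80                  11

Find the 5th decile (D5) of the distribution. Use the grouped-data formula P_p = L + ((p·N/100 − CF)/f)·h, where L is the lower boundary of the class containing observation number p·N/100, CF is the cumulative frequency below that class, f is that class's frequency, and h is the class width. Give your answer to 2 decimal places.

65.56

N = 122; target position k = 50/100 · 122 = 61.
Cumulative frequencies: 17, 47, 58, 85, 111, 122.
Observation 61 falls in the class 65 – <70.
L = 65, CF = 58, f = 27, h = 5.
P50 = 65 + ((61 − 58)/27)·5 = 65 + 0.555556 = 65.5556.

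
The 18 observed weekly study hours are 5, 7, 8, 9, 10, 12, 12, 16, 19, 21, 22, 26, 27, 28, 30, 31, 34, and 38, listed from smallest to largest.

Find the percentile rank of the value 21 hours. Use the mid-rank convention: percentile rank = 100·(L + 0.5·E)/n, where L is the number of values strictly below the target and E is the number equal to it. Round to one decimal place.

52.8

Count below 21: L = 9; count equal: E = 1; n = 18.
Percentile rank = 100·(9 + 0.5·1)/18 = 100·9.5/18 = 52.78.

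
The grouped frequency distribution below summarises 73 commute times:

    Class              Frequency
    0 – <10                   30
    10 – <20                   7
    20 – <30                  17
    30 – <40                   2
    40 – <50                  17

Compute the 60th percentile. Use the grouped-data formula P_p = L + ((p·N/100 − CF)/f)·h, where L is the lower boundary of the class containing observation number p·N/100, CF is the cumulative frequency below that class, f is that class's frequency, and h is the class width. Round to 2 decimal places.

24.00

N = 73; target position k = 60/100 · 73 = 43.8.
Cumulative frequencies: 30, 37, 54, 56, 73.
Observation 43.8 falls in the class 20 – <30.
L = 20, CF = 37, f = 17, h = 10.
P60 = 20 + ((43.8 − 37)/17)·10 = 20 + 4 = 24.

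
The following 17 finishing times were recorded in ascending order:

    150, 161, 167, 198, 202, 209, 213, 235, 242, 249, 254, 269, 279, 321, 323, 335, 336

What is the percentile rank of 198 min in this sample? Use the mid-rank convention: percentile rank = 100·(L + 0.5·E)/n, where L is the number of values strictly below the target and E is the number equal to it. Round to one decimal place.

20.6

Count below 198: L = 3; count equal: E = 1; n = 17.
Percentile rank = 100·(3 + 0.5·1)/17 = 100·3.5/17 = 20.59.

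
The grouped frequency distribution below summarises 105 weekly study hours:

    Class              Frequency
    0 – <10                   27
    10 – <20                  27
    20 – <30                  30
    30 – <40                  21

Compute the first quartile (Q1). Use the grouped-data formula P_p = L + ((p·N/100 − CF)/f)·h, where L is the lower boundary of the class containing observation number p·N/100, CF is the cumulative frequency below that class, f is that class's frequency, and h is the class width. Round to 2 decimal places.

N = 105; target position k = 25/100 · 105 = 26.25.
Cumulative frequencies: 27, 54, 84, 105.
Observation 26.25 falls in the class 0 – <10.
L = 0, CF = 0, f = 27, h = 10.
P25 = 0 + ((26.25 − 0)/27)·10 = 0 + 9.72222 = 9.72222.

9.72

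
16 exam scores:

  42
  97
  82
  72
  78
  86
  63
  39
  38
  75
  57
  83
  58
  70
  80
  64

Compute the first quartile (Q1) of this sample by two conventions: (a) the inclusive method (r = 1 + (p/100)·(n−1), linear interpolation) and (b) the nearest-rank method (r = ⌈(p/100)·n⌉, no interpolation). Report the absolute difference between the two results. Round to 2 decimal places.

0.75

Sorted: 38, 39, 42, 57, 58, 63, 64, 70, 72, 75, 78, 80, 82, 83, 86, 97.
n = 16.
(a) r = 4.75; between ranks 4 (57) and 5 (58): 57.75.
(b) the nearest-rank method: rank 4 → 57.
|57.75 − 57| = 0.75.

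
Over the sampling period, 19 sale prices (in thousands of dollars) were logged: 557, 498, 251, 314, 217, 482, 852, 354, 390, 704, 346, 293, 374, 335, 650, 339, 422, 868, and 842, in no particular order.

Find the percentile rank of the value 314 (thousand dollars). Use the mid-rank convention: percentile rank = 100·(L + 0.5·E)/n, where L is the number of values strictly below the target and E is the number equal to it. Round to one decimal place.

Sorted: 217, 251, 293, 314, 335, 339, 346, 354, 374, 390, 422, 482, 498, 557, 650, 704, 842, 852, 868.
Count below 314: L = 3; count equal: E = 1; n = 19.
Percentile rank = 100·(3 + 0.5·1)/19 = 100·3.5/19 = 18.42.

18.4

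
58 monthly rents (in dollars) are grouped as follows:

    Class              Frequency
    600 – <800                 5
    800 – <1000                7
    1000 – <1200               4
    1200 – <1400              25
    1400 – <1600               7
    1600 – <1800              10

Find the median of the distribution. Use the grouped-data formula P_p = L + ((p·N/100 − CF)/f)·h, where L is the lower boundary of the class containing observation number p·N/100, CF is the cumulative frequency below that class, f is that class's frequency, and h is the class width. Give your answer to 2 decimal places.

1304.00

N = 58; target position k = 50/100 · 58 = 29.
Cumulative frequencies: 5, 12, 16, 41, 48, 58.
Observation 29 falls in the class 1200 – <1400.
L = 1200, CF = 16, f = 25, h = 200.
P50 = 1200 + ((29 − 16)/25)·200 = 1200 + 104 = 1304.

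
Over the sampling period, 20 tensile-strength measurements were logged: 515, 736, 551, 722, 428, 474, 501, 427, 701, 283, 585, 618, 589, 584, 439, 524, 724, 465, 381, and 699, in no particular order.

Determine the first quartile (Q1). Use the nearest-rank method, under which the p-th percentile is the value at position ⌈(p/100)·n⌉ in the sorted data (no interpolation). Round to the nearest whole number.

Sorted: 283, 381, 427, 428, 439, 465, 474, 501, 515, 524, 551, 584, 585, 589, 618, 699, 701, 722, 724, 736.
n = 20.
Position = ⌈25/100 · 20⌉ = ⌈5⌉ = 5.
The value at rank 5 is 439.

439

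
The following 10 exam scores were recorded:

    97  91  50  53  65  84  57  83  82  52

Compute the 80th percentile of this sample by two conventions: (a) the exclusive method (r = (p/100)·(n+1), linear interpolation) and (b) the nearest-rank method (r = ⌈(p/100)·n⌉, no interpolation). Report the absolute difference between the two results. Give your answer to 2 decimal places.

Sorted: 50, 52, 53, 57, 65, 82, 83, 84, 91, 97.
n = 10.
(a) r = 8.8; between ranks 8 (84) and 9 (91): 89.6.
(b) the nearest-rank method: rank 8 → 84.
|89.6 − 84| = 5.6.

5.60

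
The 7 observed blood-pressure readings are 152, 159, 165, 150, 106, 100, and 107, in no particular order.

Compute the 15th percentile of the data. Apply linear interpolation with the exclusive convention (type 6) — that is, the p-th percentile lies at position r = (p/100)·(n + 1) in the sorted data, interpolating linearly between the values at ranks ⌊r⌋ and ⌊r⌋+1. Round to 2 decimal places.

101.20

Sorted: 100, 106, 107, 150, 152, 159, 165.
n = 7.
r = (15/100)·(7 + 1) = 1.2.
Rank 1 is 100 and rank 2 is 106.
Interpolate: 100 + 0.2·(106 − 100) = 100 + 0.2·6 = 101.2.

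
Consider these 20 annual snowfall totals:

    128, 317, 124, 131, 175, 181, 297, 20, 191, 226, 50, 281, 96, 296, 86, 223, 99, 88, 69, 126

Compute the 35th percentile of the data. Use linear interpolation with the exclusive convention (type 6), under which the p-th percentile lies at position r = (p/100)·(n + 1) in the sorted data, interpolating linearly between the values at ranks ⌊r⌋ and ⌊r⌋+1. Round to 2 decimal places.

Sorted: 20, 50, 69, 86, 88, 96, 99, 124, 126, 128, 131, 175, 181, 191, 223, 226, 281, 296, 297, 317.
n = 20.
r = (35/100)·(20 + 1) = 7.35.
Rank 7 is 99 and rank 8 is 124.
Interpolate: 99 + 0.35·(124 − 99) = 99 + 0.35·25 = 107.75.

107.75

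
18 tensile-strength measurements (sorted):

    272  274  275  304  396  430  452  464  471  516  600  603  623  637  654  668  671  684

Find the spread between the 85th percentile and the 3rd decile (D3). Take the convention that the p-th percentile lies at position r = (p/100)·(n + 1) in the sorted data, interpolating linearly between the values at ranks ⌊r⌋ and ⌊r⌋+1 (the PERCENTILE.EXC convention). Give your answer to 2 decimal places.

248.65

n = 18.
P30: r = 5.7; ranks 5–6 are 396, 430; interpolating gives 419.8.
P85: r = 16.15; ranks 16–17 are 668, 671; interpolating gives 668.45.
Difference: 668.45 − 419.8 = 248.65.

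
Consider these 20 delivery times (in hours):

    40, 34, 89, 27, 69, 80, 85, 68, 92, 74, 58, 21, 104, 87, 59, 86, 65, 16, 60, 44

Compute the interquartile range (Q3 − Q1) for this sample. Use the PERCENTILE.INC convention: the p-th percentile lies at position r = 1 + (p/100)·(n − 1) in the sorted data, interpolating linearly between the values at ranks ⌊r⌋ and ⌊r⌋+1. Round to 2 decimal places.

42.25

Sorted: 16, 21, 27, 34, 40, 44, 58, 59, 60, 65, 68, 69, 74, 80, 85, 86, 87, 89, 92, 104.
n = 20.
P25: r = 5.75; ranks 5–6 are 40, 44; interpolating gives 43.
P75: r = 15.25; ranks 15–16 are 85, 86; interpolating gives 85.25.
Difference: 85.25 − 43 = 42.25.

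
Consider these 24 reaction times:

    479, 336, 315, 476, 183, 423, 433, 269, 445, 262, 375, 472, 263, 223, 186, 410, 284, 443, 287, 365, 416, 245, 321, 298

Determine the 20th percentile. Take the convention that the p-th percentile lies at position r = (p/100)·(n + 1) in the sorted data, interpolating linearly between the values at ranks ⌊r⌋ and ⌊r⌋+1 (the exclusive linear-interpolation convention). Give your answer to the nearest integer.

Sorted: 183, 186, 223, 245, 262, 263, 269, 284, 287, 298, 315, 321, 336, 365, 375, 410, 416, 423, 433, 443, 445, 472, 476, 479.
n = 24.
r = (20/100)·(24 + 1) = 5.
r is an integer, so P20 is the value at rank 5: 262.

262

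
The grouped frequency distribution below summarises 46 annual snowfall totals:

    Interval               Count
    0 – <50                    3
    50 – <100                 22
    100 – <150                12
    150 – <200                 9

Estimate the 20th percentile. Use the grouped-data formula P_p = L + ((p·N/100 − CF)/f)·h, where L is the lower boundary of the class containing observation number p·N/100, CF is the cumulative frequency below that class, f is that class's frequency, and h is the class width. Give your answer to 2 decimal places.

64.09

N = 46; target position k = 20/100 · 46 = 9.2.
Cumulative frequencies: 3, 25, 37, 46.
Observation 9.2 falls in the class 50 – <100.
L = 50, CF = 3, f = 22, h = 50.
P20 = 50 + ((9.2 − 3)/22)·50 = 50 + 14.0909 = 64.0909.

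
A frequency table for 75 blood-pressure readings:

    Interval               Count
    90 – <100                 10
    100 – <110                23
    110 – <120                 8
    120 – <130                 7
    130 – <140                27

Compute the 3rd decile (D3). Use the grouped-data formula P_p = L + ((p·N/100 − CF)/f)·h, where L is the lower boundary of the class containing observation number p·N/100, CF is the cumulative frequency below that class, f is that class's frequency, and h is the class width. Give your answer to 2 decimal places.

105.43

N = 75; target position k = 30/100 · 75 = 22.5.
Cumulative frequencies: 10, 33, 41, 48, 75.
Observation 22.5 falls in the class 100 – <110.
L = 100, CF = 10, f = 23, h = 10.
P30 = 100 + ((22.5 − 10)/23)·10 = 100 + 5.43478 = 105.435.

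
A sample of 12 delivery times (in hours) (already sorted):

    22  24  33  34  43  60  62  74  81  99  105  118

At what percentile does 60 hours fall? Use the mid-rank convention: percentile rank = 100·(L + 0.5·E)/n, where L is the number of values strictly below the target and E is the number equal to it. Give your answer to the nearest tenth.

Count below 60: L = 5; count equal: E = 1; n = 12.
Percentile rank = 100·(5 + 0.5·1)/12 = 100·5.5/12 = 45.83.

45.8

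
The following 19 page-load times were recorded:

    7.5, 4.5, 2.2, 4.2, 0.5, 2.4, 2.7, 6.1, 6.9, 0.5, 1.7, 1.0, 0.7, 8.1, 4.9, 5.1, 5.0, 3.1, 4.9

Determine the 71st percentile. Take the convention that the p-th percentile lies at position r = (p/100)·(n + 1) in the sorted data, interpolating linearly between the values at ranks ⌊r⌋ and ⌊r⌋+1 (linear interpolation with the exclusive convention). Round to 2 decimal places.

5.02

Sorted: 0.5, 0.5, 0.7, 1.0, 1.7, 2.2, 2.4, 2.7, 3.1, 4.2, 4.5, 4.9, 4.9, 5.0, 5.1, 6.1, 6.9, 7.5, 8.1.
n = 19.
r = (71/100)·(19 + 1) = 14.2.
Rank 14 is 5.0 and rank 15 is 5.1.
Interpolate: 5.0 + 0.2·(5.1 − 5.0) = 5.0 + 0.2·0.1 = 5.02.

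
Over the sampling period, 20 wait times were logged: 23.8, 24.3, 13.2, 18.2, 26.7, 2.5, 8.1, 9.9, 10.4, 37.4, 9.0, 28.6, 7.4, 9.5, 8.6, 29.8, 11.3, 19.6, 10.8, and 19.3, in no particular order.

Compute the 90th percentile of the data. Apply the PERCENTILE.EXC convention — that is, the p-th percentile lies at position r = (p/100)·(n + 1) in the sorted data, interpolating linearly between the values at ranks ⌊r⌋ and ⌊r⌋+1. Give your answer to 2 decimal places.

Sorted: 2.5, 7.4, 8.1, 8.6, 9.0, 9.5, 9.9, 10.4, 10.8, 11.3, 13.2, 18.2, 19.3, 19.6, 23.8, 24.3, 26.7, 28.6, 29.8, 37.4.
n = 20.
r = (90/100)·(20 + 1) = 18.9.
Rank 18 is 28.6 and rank 19 is 29.8.
Interpolate: 28.6 + 0.9·(29.8 − 28.6) = 28.6 + 0.9·1.2 = 29.68.

29.68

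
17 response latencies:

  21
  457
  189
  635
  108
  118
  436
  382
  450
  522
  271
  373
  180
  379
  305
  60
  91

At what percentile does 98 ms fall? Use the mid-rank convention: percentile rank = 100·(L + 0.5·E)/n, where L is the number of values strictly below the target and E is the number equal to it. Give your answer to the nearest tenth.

17.6

Sorted: 21, 60, 91, 108, 118, 180, 189, 271, 305, 373, 379, 382, 436, 450, 457, 522, 635.
Count below 98: L = 3; count equal: E = 0; n = 17.
Percentile rank = 100·(3 + 0.5·0)/17 = 100·3/17 = 17.65.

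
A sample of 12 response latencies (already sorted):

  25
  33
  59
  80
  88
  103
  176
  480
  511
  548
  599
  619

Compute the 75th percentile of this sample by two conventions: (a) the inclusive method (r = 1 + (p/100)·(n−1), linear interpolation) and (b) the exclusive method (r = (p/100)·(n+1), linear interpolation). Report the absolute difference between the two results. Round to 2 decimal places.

18.50

n = 12.
(a) r = 9.25; between ranks 9 (511) and 10 (548): 520.25.
(b) r = 9.75; between ranks 9 (511) and 10 (548): 538.75.
|520.25 − 538.75| = 18.5.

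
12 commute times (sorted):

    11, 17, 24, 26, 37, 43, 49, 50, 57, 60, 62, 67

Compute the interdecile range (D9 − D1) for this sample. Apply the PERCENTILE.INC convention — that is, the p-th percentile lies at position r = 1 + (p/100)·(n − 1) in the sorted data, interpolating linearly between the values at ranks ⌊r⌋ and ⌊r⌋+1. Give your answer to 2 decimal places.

n = 12.
P10: r = 2.1; ranks 2–3 are 17, 24; interpolating gives 17.7.
P90: r = 10.9; ranks 10–11 are 60, 62; interpolating gives 61.8.
Difference: 61.8 − 17.7 = 44.1.

44.10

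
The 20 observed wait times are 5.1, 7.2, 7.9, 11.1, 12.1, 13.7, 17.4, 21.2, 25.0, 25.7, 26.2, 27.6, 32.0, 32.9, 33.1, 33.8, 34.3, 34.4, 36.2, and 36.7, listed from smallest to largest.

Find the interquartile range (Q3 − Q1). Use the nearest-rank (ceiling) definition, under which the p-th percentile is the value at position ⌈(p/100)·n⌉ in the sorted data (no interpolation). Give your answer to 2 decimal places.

n = 20.
P25: rank ⌈25/100·20⌉ = 5 → 12.1.
P75: rank ⌈75/100·20⌉ = 15 → 33.1.
Difference: 33.1 − 12.1 = 21.

21.00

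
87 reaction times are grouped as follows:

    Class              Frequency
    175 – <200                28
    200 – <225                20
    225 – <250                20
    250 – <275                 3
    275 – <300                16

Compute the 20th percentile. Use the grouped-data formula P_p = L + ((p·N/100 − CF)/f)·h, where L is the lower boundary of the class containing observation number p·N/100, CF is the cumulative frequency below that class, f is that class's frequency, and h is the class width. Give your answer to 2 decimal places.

N = 87; target position k = 20/100 · 87 = 17.4.
Cumulative frequencies: 28, 48, 68, 71, 87.
Observation 17.4 falls in the class 175 – <200.
L = 175, CF = 0, f = 28, h = 25.
P20 = 175 + ((17.4 − 0)/28)·25 = 175 + 15.5357 = 190.536.

190.54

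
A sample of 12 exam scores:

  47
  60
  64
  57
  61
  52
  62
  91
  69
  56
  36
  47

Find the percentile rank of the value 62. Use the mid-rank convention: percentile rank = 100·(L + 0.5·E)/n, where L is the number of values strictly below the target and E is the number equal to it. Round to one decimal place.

Sorted: 36, 47, 47, 52, 56, 57, 60, 61, 62, 64, 69, 91.
Count below 62: L = 8; count equal: E = 1; n = 12.
Percentile rank = 100·(8 + 0.5·1)/12 = 100·8.5/12 = 70.83.

70.8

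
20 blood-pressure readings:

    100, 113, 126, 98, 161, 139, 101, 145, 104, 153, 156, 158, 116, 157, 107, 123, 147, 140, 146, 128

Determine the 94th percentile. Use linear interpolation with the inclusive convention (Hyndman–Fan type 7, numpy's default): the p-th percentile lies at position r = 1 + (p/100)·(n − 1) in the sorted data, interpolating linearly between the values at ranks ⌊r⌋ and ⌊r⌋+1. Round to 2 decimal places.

Sorted: 98, 100, 101, 104, 107, 113, 116, 123, 126, 128, 139, 140, 145, 146, 147, 153, 156, 157, 158, 161.
n = 20.
r = 1 + (94/100)·(20 − 1) = 1 + 17.86 = 18.86.
Rank 18 is 157 and rank 19 is 158.
Interpolate: 157 + 0.86·(158 − 157) = 157 + 0.86·1 = 157.86.

157.86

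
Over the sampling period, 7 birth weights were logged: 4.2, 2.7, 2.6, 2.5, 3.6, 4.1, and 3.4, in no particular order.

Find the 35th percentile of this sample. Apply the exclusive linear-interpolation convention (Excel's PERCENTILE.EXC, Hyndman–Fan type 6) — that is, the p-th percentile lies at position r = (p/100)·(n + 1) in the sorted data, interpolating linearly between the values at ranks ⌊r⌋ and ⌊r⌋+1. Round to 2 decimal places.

2.68

Sorted: 2.5, 2.6, 2.7, 3.4, 3.6, 4.1, 4.2.
n = 7.
r = (35/100)·(7 + 1) = 2.8.
Rank 2 is 2.6 and rank 3 is 2.7.
Interpolate: 2.6 + 0.8·(2.7 − 2.6) = 2.6 + 0.8·0.1 = 2.68.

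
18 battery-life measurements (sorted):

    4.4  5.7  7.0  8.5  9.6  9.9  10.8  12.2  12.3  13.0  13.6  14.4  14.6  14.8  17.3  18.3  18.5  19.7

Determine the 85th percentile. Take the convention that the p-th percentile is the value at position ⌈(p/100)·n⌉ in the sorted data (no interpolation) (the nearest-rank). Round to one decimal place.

18.3

n = 18.
Position = ⌈85/100 · 18⌉ = ⌈15.3⌉ = 16.
The value at rank 16 is 18.3.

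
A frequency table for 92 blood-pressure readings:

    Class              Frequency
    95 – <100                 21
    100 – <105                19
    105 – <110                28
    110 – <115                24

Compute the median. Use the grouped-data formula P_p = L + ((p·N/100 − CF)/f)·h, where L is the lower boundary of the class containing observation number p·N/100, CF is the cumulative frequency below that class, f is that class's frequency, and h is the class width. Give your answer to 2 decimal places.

N = 92; target position k = 50/100 · 92 = 46.
Cumulative frequencies: 21, 40, 68, 92.
Observation 46 falls in the class 105 – <110.
L = 105, CF = 40, f = 28, h = 5.
P50 = 105 + ((46 − 40)/28)·5 = 105 + 1.07143 = 106.071.

106.07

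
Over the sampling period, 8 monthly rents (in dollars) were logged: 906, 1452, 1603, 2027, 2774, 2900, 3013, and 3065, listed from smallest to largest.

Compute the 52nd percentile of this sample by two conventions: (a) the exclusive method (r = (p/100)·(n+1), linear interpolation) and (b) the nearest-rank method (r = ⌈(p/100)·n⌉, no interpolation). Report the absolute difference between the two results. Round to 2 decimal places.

n = 8.
(a) r = 4.68; between ranks 4 (2027) and 5 (2774): 2534.96.
(b) the nearest-rank method: rank 5 → 2774.
|2534.96 − 2774| = 239.04.

239.04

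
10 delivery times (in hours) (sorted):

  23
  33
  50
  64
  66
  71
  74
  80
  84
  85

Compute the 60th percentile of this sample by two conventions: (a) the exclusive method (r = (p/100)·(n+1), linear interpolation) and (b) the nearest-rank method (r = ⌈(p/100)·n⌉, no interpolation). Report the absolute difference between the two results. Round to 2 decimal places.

1.80

n = 10.
(a) r = 6.6; between ranks 6 (71) and 7 (74): 72.8.
(b) the nearest-rank method: rank 6 → 71.
|72.8 − 71| = 1.8.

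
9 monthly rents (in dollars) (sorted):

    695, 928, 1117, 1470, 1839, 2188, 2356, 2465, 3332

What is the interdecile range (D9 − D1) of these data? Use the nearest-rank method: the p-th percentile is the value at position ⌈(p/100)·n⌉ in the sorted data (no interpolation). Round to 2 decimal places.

n = 9.
P10: rank ⌈10/100·9⌉ = 1 → 695.
P90: rank ⌈90/100·9⌉ = 9 → 3332.
Difference: 3332 − 695 = 2637.

2637.00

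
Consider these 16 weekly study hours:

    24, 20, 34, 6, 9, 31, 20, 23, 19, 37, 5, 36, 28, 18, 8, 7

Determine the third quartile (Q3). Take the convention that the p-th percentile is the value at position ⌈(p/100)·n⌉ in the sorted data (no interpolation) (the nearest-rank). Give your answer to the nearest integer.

28

Sorted: 5, 6, 7, 8, 9, 18, 19, 20, 20, 23, 24, 28, 31, 34, 36, 37.
n = 16.
Position = ⌈75/100 · 16⌉ = ⌈12⌉ = 12.
The value at rank 12 is 28.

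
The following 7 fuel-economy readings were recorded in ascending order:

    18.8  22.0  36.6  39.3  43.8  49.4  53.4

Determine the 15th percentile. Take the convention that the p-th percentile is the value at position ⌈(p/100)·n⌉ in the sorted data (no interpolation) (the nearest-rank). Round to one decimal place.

n = 7.
Position = ⌈15/100 · 7⌉ = ⌈1.05⌉ = 2.
The value at rank 2 is 22.0.

22.0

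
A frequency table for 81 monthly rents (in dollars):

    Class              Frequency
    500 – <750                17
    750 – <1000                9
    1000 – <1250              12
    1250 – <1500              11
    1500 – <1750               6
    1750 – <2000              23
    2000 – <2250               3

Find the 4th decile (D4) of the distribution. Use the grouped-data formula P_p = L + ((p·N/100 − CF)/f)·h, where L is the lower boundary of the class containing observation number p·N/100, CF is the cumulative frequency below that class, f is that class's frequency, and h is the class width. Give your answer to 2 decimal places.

1133.33

N = 81; target position k = 40/100 · 81 = 32.4.
Cumulative frequencies: 17, 26, 38, 49, 55, 78, 81.
Observation 32.4 falls in the class 1000 – <1250.
L = 1000, CF = 26, f = 12, h = 250.
P40 = 1000 + ((32.4 − 26)/12)·250 = 1000 + 133.333 = 1133.33.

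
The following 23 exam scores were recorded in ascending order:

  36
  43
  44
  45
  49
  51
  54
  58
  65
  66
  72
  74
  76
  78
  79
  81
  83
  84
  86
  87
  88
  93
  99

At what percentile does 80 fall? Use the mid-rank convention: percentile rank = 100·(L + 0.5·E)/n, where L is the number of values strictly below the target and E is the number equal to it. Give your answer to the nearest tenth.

Count below 80: L = 15; count equal: E = 0; n = 23.
Percentile rank = 100·(15 + 0.5·0)/23 = 100·15/23 = 65.22.

65.2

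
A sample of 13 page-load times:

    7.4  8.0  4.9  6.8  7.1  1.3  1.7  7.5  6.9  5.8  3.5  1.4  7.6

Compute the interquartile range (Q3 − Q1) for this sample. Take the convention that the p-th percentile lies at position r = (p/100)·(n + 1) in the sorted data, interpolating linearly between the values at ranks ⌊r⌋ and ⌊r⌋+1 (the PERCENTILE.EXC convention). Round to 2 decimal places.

4.85

Sorted: 1.3, 1.4, 1.7, 3.5, 4.9, 5.8, 6.8, 6.9, 7.1, 7.4, 7.5, 7.6, 8.0.
n = 13.
P25: r = 3.5; ranks 3–4 are 1.7, 3.5; interpolating gives 2.6.
P75: r = 10.5; ranks 10–11 are 7.4, 7.5; interpolating gives 7.45.
Difference: 7.45 − 2.6 = 4.85.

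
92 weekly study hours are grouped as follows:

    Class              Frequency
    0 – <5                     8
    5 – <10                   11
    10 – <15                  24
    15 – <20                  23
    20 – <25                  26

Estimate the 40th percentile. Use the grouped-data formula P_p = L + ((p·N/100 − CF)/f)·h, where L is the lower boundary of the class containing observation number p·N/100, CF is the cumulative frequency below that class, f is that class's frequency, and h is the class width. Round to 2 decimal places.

N = 92; target position k = 40/100 · 92 = 36.8.
Cumulative frequencies: 8, 19, 43, 66, 92.
Observation 36.8 falls in the class 10 – <15.
L = 10, CF = 19, f = 24, h = 5.
P40 = 10 + ((36.8 − 19)/24)·5 = 10 + 3.70833 = 13.7083.

13.71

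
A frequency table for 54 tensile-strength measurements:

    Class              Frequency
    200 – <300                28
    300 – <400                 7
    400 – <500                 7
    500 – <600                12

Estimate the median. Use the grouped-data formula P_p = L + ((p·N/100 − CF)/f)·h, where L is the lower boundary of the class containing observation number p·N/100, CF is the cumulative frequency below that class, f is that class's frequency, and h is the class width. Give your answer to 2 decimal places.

N = 54; target position k = 50/100 · 54 = 27.
Cumulative frequencies: 28, 35, 42, 54.
Observation 27 falls in the class 200 – <300.
L = 200, CF = 0, f = 28, h = 100.
P50 = 200 + ((27 − 0)/28)·100 = 200 + 96.4286 = 296.429.

296.43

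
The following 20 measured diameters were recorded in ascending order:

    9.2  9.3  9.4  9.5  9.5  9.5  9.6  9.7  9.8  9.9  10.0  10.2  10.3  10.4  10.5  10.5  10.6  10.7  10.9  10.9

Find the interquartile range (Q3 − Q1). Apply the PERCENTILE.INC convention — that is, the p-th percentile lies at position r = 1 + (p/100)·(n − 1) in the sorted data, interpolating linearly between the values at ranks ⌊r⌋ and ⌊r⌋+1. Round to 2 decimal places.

n = 20.
P25: r = 5.75; ranks 5–6 are 9.5, 9.5; interpolating gives 9.5.
P75: r = 15.25; ranks 15–16 are 10.5, 10.5; interpolating gives 10.5.
Difference: 10.5 − 9.5 = 1.

1.00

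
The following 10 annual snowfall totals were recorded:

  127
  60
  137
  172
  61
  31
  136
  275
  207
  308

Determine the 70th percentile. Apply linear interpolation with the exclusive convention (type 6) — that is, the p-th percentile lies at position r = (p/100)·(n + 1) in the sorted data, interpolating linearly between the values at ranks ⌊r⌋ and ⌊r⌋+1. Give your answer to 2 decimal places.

Sorted: 31, 60, 61, 127, 136, 137, 172, 207, 275, 308.
n = 10.
r = (70/100)·(10 + 1) = 7.7.
Rank 7 is 172 and rank 8 is 207.
Interpolate: 172 + 0.7·(207 − 172) = 172 + 0.7·35 = 196.5.

196.50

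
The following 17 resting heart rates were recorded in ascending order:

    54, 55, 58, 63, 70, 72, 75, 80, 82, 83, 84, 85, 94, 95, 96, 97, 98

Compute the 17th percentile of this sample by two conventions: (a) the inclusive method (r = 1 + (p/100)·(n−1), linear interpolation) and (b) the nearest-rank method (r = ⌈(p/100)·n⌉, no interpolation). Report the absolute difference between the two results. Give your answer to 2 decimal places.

3.60

n = 17.
(a) r = 3.72; between ranks 3 (58) and 4 (63): 61.6.
(b) the nearest-rank method: rank 3 → 58.
|61.6 − 58| = 3.6.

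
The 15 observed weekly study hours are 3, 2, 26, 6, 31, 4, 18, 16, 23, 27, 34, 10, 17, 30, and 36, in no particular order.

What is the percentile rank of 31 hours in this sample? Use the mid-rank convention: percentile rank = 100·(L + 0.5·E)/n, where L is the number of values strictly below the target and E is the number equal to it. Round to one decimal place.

Sorted: 2, 3, 4, 6, 10, 16, 17, 18, 23, 26, 27, 30, 31, 34, 36.
Count below 31: L = 12; count equal: E = 1; n = 15.
Percentile rank = 100·(12 + 0.5·1)/15 = 100·12.5/15 = 83.33.

83.3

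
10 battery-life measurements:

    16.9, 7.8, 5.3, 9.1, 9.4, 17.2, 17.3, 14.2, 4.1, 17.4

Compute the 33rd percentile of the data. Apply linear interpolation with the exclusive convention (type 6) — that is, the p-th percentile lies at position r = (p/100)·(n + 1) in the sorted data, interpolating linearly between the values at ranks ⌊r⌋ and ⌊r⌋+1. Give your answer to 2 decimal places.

8.62

Sorted: 4.1, 5.3, 7.8, 9.1, 9.4, 14.2, 16.9, 17.2, 17.3, 17.4.
n = 10.
r = (33/100)·(10 + 1) = 3.63.
Rank 3 is 7.8 and rank 4 is 9.1.
Interpolate: 7.8 + 0.63·(9.1 − 7.8) = 7.8 + 0.63·1.3 = 8.619.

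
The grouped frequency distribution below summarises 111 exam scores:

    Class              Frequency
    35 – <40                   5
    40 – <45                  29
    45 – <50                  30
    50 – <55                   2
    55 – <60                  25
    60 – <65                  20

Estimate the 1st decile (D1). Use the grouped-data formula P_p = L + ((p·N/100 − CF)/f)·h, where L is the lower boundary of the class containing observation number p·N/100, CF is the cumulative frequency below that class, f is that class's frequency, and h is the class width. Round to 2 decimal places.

41.05

N = 111; target position k = 10/100 · 111 = 11.1.
Cumulative frequencies: 5, 34, 64, 66, 91, 111.
Observation 11.1 falls in the class 40 – <45.
L = 40, CF = 5, f = 29, h = 5.
P10 = 40 + ((11.1 − 5)/29)·5 = 40 + 1.05172 = 41.0517.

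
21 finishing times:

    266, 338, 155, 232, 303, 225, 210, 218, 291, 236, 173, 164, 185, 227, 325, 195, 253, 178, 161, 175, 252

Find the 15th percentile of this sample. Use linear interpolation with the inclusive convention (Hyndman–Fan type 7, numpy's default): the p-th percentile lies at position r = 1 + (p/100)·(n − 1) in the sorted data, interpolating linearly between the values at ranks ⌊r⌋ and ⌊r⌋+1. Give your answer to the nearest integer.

173

Sorted: 155, 161, 164, 173, 175, 178, 185, 195, 210, 218, 225, 227, 232, 236, 252, 253, 266, 291, 303, 325, 338.
n = 21.
r = 1 + (15/100)·(21 − 1) = 1 + 3 = 4.
r is an integer, so P15 is the value at rank 4: 173.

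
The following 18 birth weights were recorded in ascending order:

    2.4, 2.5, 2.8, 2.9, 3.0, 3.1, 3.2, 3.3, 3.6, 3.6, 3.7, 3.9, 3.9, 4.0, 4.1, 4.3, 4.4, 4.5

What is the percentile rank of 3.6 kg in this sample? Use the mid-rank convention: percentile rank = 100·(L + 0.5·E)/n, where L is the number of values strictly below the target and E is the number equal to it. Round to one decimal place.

Count below 3.6: L = 8; count equal: E = 2; n = 18.
Percentile rank = 100·(8 + 0.5·2)/18 = 100·9/18 = 50.

50.0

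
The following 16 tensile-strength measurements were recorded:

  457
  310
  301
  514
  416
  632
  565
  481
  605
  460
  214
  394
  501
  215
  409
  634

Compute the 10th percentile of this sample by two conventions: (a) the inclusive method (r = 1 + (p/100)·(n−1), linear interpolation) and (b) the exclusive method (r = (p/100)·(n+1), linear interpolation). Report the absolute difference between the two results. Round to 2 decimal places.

43.30

Sorted: 214, 215, 301, 310, 394, 409, 416, 457, 460, 481, 501, 514, 565, 605, 632, 634.
n = 16.
(a) r = 2.5; between ranks 2 (215) and 3 (301): 258.
(b) r = 1.7; between ranks 1 (214) and 2 (215): 214.7.
|258 − 214.7| = 43.3.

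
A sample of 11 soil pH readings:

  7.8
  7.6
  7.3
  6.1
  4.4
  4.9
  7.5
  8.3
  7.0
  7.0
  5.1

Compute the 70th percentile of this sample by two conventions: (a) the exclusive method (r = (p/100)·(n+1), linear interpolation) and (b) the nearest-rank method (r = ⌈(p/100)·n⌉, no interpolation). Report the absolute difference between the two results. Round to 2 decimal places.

Sorted: 4.4, 4.9, 5.1, 6.1, 7.0, 7.0, 7.3, 7.5, 7.6, 7.8, 8.3.
n = 11.
(a) r = 8.4; between ranks 8 (7.5) and 9 (7.6): 7.54.
(b) the nearest-rank method: rank 8 → 7.5.
|7.54 − 7.5| = 0.04.

0.04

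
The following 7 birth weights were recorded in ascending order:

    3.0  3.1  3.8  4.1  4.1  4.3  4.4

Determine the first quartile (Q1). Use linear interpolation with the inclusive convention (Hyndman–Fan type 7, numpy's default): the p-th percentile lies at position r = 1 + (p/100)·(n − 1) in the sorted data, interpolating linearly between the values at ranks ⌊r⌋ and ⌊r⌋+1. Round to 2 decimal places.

3.45

n = 7.
r = 1 + (25/100)·(7 − 1) = 1 + 1.5 = 2.5.
Rank 2 is 3.1 and rank 3 is 3.8.
Interpolate: 3.1 + 0.5·(3.8 − 3.1) = 3.1 + 0.5·0.7 = 3.45.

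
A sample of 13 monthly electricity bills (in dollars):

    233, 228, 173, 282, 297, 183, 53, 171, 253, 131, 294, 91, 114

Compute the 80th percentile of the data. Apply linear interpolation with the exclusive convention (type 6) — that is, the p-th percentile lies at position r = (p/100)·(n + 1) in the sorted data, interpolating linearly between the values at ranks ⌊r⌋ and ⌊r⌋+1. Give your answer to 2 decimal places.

Sorted: 53, 91, 114, 131, 171, 173, 183, 228, 233, 253, 282, 294, 297.
n = 13.
r = (80/100)·(13 + 1) = 11.2.
Rank 11 is 282 and rank 12 is 294.
Interpolate: 282 + 0.2·(294 − 282) = 282 + 0.2·12 = 284.4.

284.40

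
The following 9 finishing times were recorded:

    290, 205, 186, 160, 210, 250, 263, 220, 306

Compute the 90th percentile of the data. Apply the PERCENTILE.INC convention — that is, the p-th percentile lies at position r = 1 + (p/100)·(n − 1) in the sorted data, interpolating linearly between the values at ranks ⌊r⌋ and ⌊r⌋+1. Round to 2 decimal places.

Sorted: 160, 186, 205, 210, 220, 250, 263, 290, 306.
n = 9.
r = 1 + (90/100)·(9 − 1) = 1 + 7.2 = 8.2.
Rank 8 is 290 and rank 9 is 306.
Interpolate: 290 + 0.2·(306 − 290) = 290 + 0.2·16 = 293.2.

293.20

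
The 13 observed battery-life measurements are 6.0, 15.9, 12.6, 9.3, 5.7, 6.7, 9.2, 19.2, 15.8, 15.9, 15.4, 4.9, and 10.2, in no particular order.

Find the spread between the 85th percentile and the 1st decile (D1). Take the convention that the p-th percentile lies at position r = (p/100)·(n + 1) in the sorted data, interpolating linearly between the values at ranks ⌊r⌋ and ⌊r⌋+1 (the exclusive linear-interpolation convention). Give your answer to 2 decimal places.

10.68

Sorted: 4.9, 5.7, 6.0, 6.7, 9.2, 9.3, 10.2, 12.6, 15.4, 15.8, 15.9, 15.9, 19.2.
n = 13.
P10: r = 1.4; ranks 1–2 are 4.9, 5.7; interpolating gives 5.22.
P85: r = 11.9; ranks 11–12 are 15.9, 15.9; interpolating gives 15.9.
Difference: 15.9 − 5.22 = 10.68.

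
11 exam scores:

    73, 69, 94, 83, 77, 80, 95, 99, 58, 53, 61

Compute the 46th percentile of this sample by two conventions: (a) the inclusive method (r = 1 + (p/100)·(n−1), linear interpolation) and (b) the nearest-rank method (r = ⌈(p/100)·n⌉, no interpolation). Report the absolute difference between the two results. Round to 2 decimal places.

Sorted: 53, 58, 61, 69, 73, 77, 80, 83, 94, 95, 99.
n = 11.
(a) r = 5.6; between ranks 5 (73) and 6 (77): 75.4.
(b) the nearest-rank method: rank 6 → 77.
|75.4 − 77| = 1.6.

1.60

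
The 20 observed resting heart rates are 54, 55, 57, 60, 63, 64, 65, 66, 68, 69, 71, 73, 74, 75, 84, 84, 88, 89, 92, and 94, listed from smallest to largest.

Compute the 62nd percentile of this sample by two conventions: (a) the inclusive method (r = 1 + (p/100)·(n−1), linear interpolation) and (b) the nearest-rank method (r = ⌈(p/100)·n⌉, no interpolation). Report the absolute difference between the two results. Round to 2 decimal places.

n = 20.
(a) r = 12.78; between ranks 12 (73) and 13 (74): 73.78.
(b) the nearest-rank method: rank 13 → 74.
|73.78 − 74| = 0.22.

0.22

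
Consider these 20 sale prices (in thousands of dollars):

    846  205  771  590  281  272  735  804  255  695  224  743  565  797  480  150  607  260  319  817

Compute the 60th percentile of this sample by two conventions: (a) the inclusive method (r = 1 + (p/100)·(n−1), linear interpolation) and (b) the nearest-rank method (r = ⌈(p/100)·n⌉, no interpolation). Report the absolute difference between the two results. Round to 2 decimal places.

35.20

Sorted: 150, 205, 224, 255, 260, 272, 281, 319, 480, 565, 590, 607, 695, 735, 743, 771, 797, 804, 817, 846.
n = 20.
(a) r = 12.4; between ranks 12 (607) and 13 (695): 642.2.
(b) the nearest-rank method: rank 12 → 607.
|642.2 − 607| = 35.2.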